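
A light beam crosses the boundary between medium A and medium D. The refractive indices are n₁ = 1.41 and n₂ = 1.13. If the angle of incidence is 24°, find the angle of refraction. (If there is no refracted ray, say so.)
sin θ₂ = (n₁/n₂)·sin θ₁ = 0.5075 → θ₂ = 30.5°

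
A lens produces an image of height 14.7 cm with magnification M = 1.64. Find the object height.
ho = |hi|/|M| = 8.963 cm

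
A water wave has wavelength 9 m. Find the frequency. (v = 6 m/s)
f = v/λ = 0.6667 Hz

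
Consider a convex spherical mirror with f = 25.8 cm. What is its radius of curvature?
R = 2|f| = 51.6 cm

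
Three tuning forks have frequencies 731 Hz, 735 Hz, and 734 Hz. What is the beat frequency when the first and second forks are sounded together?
4 Hz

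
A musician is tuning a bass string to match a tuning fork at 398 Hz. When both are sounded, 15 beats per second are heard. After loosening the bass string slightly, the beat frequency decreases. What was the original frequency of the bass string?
413 Hz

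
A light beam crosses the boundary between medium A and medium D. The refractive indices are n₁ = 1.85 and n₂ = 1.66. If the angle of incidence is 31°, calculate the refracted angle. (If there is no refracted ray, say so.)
sin θ₂ = (n₁/n₂)·sin θ₁ = 0.574 → θ₂ = 35.03°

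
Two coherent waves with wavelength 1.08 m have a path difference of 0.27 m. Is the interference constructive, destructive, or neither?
neither (partial) — path difference = 0.25λ, neither a whole number of wavelengths nor an odd multiple of λ/2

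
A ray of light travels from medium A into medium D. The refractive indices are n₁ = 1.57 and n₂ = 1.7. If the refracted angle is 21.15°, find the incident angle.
sin θ₁ = (n₂/n₁)·sin θ₂ → θ₁ = 23°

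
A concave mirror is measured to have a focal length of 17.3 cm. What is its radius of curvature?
R = 2|f| = 34.6 cm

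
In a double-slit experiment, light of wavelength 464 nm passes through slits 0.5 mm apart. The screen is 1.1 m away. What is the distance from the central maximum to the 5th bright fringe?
y = mλL/d = 5.104 mm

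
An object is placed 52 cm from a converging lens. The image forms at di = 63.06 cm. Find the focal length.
1/f = 1/do + 1/di → f = 28.5 cm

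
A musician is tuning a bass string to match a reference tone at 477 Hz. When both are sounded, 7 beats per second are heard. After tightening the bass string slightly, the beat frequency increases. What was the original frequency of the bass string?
484 Hz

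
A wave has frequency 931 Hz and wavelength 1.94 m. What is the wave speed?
v = fλ = 1806 m/s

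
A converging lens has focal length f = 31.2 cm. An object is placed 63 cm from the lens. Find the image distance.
1/di = 1/f − 1/do → di = 61.81 cm (real image)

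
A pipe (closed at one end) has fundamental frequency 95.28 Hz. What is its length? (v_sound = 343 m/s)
L = v/(4f₁) = 0.9 m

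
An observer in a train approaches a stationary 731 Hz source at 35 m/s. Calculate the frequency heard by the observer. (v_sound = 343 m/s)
f_obs = f·(v + v_o)/v = 805.6 Hz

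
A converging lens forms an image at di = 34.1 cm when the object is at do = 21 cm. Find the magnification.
M = −di/do = -1.624 (inverted image)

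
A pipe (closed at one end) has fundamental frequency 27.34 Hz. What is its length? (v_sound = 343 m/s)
L = v/(4f₁) = 3.136 m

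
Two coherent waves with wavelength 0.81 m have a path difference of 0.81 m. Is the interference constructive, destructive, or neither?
constructive — path difference = 1λ, a whole number of wavelengths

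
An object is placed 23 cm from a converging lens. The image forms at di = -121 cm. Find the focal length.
1/f = 1/do + 1/di → f = 28.4 cm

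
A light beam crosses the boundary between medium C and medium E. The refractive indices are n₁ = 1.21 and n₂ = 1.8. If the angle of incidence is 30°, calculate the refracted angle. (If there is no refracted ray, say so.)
sin θ₂ = (n₁/n₂)·sin θ₁ = 0.3361 → θ₂ = 19.64°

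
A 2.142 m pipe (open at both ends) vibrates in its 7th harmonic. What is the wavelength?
λₙ = 2L/n = 0.612 m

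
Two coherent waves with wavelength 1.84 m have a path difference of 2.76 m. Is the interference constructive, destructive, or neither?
destructive — path difference = 1.5λ, an odd multiple of λ/2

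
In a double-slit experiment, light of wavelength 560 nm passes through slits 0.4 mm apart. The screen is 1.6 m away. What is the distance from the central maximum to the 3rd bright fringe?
y = mλL/d = 6.72 mm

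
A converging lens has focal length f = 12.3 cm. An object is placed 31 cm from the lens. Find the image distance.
1/di = 1/f − 1/do → di = 20.39 cm (real image)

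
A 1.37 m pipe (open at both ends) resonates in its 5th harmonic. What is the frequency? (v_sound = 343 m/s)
fₙ = nv/(2L) = 625.9 Hz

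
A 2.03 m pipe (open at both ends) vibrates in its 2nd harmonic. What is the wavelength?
λₙ = 2L/n = 2.03 m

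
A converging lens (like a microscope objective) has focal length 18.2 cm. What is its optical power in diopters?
P = 1/f = 5.495 D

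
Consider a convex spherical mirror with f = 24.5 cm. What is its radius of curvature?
R = 2|f| = 49 cm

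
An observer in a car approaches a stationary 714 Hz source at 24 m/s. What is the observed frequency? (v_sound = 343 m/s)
f_obs = f·(v + v_o)/v = 764 Hz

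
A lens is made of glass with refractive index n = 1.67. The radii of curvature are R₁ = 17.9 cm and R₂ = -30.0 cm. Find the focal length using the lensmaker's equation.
1/f = (n − 1)(1/R₁ − 1/R₂) → f = 16.73 cm (converging lens)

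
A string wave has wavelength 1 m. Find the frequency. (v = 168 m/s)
f = v/λ = 168 Hz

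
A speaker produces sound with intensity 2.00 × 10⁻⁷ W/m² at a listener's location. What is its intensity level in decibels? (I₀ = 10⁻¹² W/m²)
β = 10·log₁₀(I/I₀) = 53.01 dB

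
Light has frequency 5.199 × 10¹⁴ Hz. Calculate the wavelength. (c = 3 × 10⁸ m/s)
λ = c/f = 577 nm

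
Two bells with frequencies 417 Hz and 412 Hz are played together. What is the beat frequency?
5 Hz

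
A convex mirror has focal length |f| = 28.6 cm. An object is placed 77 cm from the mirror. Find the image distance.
f = −28.6 cm (convex); 1/di = 1/f − 1/do → di = -20.85 cm (virtual image, behind mirror)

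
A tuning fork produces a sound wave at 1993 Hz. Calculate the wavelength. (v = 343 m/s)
λ = v/f = 0.1721 m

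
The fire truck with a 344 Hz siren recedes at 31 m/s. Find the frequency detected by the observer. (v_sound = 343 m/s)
f_obs = f·v/(v + v_s) = 315.5 Hz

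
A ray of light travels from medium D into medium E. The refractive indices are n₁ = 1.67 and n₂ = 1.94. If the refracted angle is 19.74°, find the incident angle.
sin θ₁ = (n₂/n₁)·sin θ₂ → θ₁ = 23.1°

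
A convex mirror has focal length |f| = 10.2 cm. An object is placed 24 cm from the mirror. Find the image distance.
f = −10.2 cm (convex); 1/di = 1/f − 1/do → di = -7.158 cm (virtual image, behind mirror)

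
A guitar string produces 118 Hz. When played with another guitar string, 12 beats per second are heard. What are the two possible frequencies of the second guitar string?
f₂ = 118 ± 12 Hz → 130 Hz or 106 Hz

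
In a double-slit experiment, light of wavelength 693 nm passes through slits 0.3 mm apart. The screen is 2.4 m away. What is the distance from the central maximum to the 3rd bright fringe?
y = mλL/d = 16.63 mm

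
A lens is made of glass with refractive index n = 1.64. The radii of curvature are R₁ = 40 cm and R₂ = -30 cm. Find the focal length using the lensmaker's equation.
1/f = (n − 1)(1/R₁ − 1/R₂) → f = 26.79 cm (converging lens)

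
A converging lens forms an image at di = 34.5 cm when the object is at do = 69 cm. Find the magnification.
M = −di/do = -0.5 (inverted image)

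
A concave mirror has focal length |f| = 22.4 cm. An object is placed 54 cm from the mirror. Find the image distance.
f = +22.4 cm (concave); 1/di = 1/f − 1/do → di = 38.28 cm (real image, in front of mirror)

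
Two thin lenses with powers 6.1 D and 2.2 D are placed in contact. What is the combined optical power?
P_total = P₁ + P₂ = 8.3 D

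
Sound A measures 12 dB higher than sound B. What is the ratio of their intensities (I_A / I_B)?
I_A/I_B = 10^(Δβ/10) = 15.85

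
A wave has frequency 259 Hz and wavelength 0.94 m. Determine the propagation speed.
v = fλ = 243.5 m/s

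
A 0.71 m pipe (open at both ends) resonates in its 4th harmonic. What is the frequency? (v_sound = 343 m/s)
fₙ = nv/(2L) = 966.2 Hz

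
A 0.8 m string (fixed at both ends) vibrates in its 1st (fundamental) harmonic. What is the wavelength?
λₙ = 2L/n = 1.6 m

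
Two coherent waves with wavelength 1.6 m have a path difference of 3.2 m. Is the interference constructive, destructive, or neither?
constructive — path difference = 2λ, a whole number of wavelengths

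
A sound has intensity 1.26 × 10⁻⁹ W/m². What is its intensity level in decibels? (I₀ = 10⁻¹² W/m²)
β = 10·log₁₀(I/I₀) = 31 dB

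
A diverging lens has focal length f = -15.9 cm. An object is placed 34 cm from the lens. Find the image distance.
1/di = 1/f − 1/do → di = -10.83 cm (virtual image)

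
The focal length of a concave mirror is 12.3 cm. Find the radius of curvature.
R = 2|f| = 24.6 cm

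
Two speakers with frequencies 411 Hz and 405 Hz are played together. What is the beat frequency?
6 Hz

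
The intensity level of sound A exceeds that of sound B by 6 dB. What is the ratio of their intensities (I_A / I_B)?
I_A/I_B = 10^(Δβ/10) = 3.981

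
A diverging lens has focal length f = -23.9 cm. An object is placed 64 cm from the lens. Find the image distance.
1/di = 1/f − 1/do → di = -17.4 cm (virtual image)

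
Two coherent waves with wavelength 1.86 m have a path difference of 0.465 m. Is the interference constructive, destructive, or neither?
neither (partial) — path difference = 0.25λ, neither a whole number of wavelengths nor an odd multiple of λ/2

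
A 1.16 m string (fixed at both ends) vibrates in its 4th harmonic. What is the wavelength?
λₙ = 2L/n = 0.58 m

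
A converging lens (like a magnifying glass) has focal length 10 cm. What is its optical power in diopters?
P = 1/f = 10 D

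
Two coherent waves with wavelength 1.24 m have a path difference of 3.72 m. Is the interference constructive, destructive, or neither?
constructive — path difference = 3λ, a whole number of wavelengths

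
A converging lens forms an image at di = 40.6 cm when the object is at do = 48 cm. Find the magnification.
M = −di/do = -0.8458 (inverted image)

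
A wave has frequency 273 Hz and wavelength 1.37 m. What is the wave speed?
v = fλ = 374 m/s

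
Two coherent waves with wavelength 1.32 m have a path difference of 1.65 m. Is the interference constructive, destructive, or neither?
neither (partial) — path difference = 1.25λ, neither a whole number of wavelengths nor an odd multiple of λ/2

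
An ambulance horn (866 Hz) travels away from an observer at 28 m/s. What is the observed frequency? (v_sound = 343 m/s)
f_obs = f·v/(v + v_s) = 800.6 Hz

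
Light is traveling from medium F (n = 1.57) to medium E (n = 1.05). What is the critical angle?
θc = arcsin(n₂/n₁) = 41.97°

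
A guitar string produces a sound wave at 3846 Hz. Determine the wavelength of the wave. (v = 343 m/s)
λ = v/f = 0.08918 m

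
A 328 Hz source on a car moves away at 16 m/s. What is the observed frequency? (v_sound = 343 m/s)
f_obs = f·v/(v + v_s) = 313.4 Hz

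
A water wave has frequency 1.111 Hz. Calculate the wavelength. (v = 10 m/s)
λ = v/f = 9.001 m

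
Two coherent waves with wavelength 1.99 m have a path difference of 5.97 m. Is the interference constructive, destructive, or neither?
constructive — path difference = 3λ, a whole number of wavelengths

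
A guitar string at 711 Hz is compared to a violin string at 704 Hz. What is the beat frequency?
7 Hz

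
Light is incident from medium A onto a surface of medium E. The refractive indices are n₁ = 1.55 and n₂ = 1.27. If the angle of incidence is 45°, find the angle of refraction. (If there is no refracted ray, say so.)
sin θ₂ = (n₁/n₂)·sin θ₁ = 0.863 → θ₂ = 59.66°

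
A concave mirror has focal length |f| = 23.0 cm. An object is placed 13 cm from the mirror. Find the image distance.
f = +23.0 cm (concave); 1/di = 1/f − 1/do → di = -29.9 cm (virtual image, behind mirror)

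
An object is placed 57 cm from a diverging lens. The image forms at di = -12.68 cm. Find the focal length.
1/f = 1/do + 1/di → f = -16.31 cm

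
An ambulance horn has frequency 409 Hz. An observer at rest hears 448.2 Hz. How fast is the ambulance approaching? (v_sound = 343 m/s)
v_s = v·(1 − f/f_obs) = 30 m/s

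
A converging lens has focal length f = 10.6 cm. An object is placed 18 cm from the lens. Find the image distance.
1/di = 1/f − 1/do → di = 25.78 cm (real image)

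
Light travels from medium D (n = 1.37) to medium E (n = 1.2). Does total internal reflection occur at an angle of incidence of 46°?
θc = arcsin(n₂/n₁) = 61.15°; 46° < θc, so no — the ray refracts.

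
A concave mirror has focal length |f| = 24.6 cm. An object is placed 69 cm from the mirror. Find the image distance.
f = +24.6 cm (concave); 1/di = 1/f − 1/do → di = 38.23 cm (real image, in front of mirror)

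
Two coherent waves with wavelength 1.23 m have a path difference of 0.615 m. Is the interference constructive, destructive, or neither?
destructive — path difference = 0.5λ, an odd multiple of λ/2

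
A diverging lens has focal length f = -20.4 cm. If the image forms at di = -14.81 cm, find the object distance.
1/do = 1/f − 1/di → do = 54.05 cm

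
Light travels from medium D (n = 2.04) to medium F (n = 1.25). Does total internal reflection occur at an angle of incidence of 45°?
θc = arcsin(n₂/n₁) = 37.79°; 45° > θc, so yes — total internal reflection.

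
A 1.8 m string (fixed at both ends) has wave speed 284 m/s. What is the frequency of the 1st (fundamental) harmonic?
fₙ = nv/(2L) = 78.89 Hz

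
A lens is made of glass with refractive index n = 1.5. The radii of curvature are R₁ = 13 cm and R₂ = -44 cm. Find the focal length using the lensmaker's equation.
1/f = (n − 1)(1/R₁ − 1/R₂) → f = 20.07 cm (converging lens)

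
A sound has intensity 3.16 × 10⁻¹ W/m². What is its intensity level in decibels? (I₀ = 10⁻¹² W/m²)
β = 10·log₁₀(I/I₀) = 115 dB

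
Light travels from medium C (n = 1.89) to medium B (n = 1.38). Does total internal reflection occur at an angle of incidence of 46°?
θc = arcsin(n₂/n₁) = 46.9°; 46° < θc, so no — the ray refracts.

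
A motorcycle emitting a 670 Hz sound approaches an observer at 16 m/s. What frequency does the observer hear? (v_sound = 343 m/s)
f_obs = f·v/(v − v_s) = 702.8 Hz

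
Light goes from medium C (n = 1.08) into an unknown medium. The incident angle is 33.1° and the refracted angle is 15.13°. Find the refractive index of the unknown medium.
n₂ = n₁·sin θ₁ / sin θ₂ = 2.26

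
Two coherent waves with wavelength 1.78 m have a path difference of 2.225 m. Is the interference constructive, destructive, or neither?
neither (partial) — path difference = 1.25λ, neither a whole number of wavelengths nor an odd multiple of λ/2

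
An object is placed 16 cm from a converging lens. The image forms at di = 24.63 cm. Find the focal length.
1/f = 1/do + 1/di → f = 9.699 cm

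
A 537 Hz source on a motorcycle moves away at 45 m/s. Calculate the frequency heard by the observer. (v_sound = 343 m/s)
f_obs = f·v/(v + v_s) = 474.7 Hz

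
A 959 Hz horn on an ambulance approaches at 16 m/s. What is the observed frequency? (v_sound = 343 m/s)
f_obs = f·v/(v − v_s) = 1006 Hz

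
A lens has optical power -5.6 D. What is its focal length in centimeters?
f = 1/P = -17.86 cm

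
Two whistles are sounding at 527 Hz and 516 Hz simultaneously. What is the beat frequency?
11 Hz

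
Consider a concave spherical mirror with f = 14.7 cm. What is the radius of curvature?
R = 2|f| = 29.4 cm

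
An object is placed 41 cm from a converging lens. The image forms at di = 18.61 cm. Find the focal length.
1/f = 1/do + 1/di → f = 12.8 cm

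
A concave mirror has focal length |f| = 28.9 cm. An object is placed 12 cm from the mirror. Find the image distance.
f = +28.9 cm (concave); 1/di = 1/f − 1/do → di = -20.52 cm (virtual image, behind mirror)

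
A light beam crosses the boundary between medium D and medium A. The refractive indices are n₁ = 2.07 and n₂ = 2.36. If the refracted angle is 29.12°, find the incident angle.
sin θ₁ = (n₂/n₁)·sin θ₂ → θ₁ = 33.7°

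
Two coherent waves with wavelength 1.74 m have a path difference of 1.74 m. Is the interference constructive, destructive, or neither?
constructive — path difference = 1λ, a whole number of wavelengths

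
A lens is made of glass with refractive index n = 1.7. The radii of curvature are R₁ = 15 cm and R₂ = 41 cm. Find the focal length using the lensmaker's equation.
1/f = (n − 1)(1/R₁ − 1/R₂) → f = 33.79 cm (converging lens)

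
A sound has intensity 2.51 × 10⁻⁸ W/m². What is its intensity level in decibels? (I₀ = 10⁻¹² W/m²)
β = 10·log₁₀(I/I₀) = 44 dB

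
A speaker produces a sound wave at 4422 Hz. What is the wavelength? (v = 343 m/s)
λ = v/f = 0.07757 m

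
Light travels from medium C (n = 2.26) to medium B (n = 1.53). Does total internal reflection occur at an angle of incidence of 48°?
θc = arcsin(n₂/n₁) = 42.61°; 48° > θc, so yes — total internal reflection.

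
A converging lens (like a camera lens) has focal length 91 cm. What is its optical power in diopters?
P = 1/f = 1.099 D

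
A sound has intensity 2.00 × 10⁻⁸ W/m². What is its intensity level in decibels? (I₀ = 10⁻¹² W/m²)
β = 10·log₁₀(I/I₀) = 43.01 dB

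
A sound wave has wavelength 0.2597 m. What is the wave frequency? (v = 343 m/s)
f = v/λ = 1321 Hz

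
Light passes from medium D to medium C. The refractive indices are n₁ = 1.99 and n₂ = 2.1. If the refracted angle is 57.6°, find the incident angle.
sin θ₁ = (n₂/n₁)·sin θ₂ → θ₁ = 63°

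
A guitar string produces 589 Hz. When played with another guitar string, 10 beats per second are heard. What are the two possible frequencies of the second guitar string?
f₂ = 589 ± 10 Hz → 599 Hz or 579 Hz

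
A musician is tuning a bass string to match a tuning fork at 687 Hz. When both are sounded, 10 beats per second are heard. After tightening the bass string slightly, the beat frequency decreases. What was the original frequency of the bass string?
677 Hz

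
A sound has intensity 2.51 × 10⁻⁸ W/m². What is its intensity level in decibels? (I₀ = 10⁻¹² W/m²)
β = 10·log₁₀(I/I₀) = 44 dB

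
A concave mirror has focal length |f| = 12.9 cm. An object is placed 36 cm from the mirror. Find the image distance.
f = +12.9 cm (concave); 1/di = 1/f − 1/do → di = 20.1 cm (real image, in front of mirror)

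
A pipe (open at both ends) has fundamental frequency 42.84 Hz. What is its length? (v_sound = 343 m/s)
L = v/(2f₁) = 4.003 m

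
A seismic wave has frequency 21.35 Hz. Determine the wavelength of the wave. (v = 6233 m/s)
λ = v/f = 291.9 m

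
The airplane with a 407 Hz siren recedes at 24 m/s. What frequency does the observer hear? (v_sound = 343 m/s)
f_obs = f·v/(v + v_s) = 380.4 Hz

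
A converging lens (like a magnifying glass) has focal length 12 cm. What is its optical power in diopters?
P = 1/f = 8.333 D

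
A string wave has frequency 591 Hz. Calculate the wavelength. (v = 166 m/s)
λ = v/f = 0.2809 m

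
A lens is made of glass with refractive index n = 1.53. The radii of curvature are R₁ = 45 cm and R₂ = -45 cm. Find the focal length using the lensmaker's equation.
1/f = (n − 1)(1/R₁ − 1/R₂) → f = 42.45 cm (converging lens)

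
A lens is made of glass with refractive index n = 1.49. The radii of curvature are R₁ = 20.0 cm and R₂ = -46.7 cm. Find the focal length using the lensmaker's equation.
1/f = (n − 1)(1/R₁ − 1/R₂) → f = 28.58 cm (converging lens)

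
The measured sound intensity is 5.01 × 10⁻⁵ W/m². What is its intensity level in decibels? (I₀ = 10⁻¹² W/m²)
β = 10·log₁₀(I/I₀) = 77 dB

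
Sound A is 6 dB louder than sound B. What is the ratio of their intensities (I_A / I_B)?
I_A/I_B = 10^(Δβ/10) = 3.981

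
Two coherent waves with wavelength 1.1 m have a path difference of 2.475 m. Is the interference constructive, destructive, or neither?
neither (partial) — path difference = 2.25λ, neither a whole number of wavelengths nor an odd multiple of λ/2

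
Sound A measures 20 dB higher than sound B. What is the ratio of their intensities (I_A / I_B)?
I_A/I_B = 10^(Δβ/10) = 100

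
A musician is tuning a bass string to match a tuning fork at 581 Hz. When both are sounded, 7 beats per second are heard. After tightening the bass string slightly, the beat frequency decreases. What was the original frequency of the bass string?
574 Hz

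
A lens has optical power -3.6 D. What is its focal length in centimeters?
f = 1/P = -27.78 cm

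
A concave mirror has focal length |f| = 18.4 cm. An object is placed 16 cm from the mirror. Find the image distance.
f = +18.4 cm (concave); 1/di = 1/f − 1/do → di = -122.7 cm (virtual image, behind mirror)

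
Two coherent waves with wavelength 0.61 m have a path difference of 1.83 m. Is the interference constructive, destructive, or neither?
constructive — path difference = 3λ, a whole number of wavelengths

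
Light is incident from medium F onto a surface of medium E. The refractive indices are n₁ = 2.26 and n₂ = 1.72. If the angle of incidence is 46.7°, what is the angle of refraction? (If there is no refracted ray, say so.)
sin θ₂ = (n₁/n₂)·sin θ₁ = 0.9563 → θ₂ = 72.99°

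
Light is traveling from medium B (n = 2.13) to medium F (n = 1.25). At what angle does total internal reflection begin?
θc = arcsin(n₂/n₁) = 35.93°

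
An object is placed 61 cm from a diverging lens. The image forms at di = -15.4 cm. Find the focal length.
1/f = 1/do + 1/di → f = -20.6 cm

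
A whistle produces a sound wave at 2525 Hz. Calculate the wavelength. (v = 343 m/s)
λ = v/f = 0.1358 m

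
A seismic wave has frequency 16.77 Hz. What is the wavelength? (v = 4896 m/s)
λ = v/f = 291.9 m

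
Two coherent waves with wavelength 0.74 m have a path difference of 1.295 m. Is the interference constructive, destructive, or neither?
neither (partial) — path difference = 1.75λ, neither a whole number of wavelengths nor an odd multiple of λ/2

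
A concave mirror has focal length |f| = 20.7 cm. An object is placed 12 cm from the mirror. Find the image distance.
f = +20.7 cm (concave); 1/di = 1/f − 1/do → di = -28.55 cm (virtual image, behind mirror)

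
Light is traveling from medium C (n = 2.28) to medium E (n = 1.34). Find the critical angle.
θc = arcsin(n₂/n₁) = 36°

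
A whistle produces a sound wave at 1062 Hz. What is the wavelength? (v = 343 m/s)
λ = v/f = 0.323 m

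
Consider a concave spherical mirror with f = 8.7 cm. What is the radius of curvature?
R = 2|f| = 17.4 cm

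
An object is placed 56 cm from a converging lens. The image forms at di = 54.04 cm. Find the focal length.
1/f = 1/do + 1/di → f = 27.5 cm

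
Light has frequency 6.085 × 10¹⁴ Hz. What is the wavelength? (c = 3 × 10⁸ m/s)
λ = c/f = 493 nm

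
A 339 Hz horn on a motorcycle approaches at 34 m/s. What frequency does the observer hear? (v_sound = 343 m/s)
f_obs = f·v/(v − v_s) = 376.3 Hz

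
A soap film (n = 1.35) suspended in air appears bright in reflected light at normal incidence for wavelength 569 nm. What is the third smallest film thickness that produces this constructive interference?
2nt = (m − ½)λ with m = 3 → t = (m − ½)λ/(2n) = 526.9 nm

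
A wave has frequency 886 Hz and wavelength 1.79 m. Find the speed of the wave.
v = fλ = 1586 m/s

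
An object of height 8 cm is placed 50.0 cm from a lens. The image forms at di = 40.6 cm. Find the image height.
hi = (-di/do) × ho = -6.496 cm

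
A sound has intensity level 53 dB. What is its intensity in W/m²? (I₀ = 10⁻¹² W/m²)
I = I₀·10^(β/10) = 2.00 × 10⁻⁷ W/m²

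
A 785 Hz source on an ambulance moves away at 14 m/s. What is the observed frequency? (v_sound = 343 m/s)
f_obs = f·v/(v + v_s) = 754.2 Hz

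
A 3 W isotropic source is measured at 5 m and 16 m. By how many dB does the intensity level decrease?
Δβ = 20·log₁₀(r₂/r₁) = 10.1 dB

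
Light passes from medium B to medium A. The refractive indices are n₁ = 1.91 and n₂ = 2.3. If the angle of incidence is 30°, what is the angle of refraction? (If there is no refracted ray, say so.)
sin θ₂ = (n₁/n₂)·sin θ₁ = 0.4152 → θ₂ = 24.53°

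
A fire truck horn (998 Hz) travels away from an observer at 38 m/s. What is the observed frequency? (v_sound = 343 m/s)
f_obs = f·v/(v + v_s) = 898.5 Hz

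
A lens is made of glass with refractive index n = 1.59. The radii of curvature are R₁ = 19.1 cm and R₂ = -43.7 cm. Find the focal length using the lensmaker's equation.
1/f = (n − 1)(1/R₁ − 1/R₂) → f = 22.53 cm (converging lens)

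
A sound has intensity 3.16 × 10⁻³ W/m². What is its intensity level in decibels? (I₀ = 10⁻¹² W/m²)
β = 10·log₁₀(I/I₀) = 95 dB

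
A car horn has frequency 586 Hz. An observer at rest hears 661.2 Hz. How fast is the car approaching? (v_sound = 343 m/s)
v_s = v·(1 − f/f_obs) = 39.01 m/s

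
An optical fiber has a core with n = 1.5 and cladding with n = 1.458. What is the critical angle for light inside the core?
θc = arcsin(n_cladding/n_core) = 76.41°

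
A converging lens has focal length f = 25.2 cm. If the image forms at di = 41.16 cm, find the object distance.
1/do = 1/f − 1/di → do = 64.99 cm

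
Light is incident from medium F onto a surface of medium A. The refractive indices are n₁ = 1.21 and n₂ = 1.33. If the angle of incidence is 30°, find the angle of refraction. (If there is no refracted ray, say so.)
sin θ₂ = (n₁/n₂)·sin θ₁ = 0.4549 → θ₂ = 27.06°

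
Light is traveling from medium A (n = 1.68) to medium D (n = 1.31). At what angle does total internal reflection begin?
θc = arcsin(n₂/n₁) = 51.24°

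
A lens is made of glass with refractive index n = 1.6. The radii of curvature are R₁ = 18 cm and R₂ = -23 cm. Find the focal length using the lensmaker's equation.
1/f = (n − 1)(1/R₁ − 1/R₂) → f = 16.83 cm (converging lens)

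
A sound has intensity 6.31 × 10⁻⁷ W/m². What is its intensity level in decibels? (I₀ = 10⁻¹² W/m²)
β = 10·log₁₀(I/I₀) = 58 dB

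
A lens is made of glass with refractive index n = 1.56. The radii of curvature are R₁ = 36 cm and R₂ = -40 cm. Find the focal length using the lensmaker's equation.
1/f = (n − 1)(1/R₁ − 1/R₂) → f = 33.83 cm (converging lens)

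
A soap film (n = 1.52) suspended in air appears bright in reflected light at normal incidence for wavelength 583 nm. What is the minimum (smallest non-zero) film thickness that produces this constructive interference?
2nt = (m − ½)λ with m = 1 → t = (m − ½)λ/(2n) = 95.89 nm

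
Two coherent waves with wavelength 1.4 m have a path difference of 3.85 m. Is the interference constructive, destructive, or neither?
neither (partial) — path difference = 2.75λ, neither a whole number of wavelengths nor an odd multiple of λ/2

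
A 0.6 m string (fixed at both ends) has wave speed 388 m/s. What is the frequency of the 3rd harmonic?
fₙ = nv/(2L) = 970 Hz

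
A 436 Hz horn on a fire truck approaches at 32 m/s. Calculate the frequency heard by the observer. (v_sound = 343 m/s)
f_obs = f·v/(v − v_s) = 480.9 Hz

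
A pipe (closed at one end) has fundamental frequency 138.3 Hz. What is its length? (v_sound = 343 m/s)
L = v/(4f₁) = 0.62 m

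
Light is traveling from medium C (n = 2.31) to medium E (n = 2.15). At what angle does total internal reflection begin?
θc = arcsin(n₂/n₁) = 68.55°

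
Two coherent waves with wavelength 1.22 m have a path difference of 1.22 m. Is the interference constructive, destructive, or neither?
constructive — path difference = 1λ, a whole number of wavelengths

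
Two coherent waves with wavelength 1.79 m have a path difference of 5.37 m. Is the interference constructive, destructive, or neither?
constructive — path difference = 3λ, a whole number of wavelengths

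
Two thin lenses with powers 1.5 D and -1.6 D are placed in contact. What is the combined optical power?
P_total = P₁ + P₂ = -0.1 D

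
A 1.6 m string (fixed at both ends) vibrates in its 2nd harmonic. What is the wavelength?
λₙ = 2L/n = 1.6 m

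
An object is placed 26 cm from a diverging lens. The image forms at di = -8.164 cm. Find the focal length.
1/f = 1/do + 1/di → f = -11.9 cm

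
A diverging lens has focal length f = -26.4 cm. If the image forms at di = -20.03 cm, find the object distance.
1/do = 1/f − 1/di → do = 83.01 cm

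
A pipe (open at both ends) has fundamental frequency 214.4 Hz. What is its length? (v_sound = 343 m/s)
L = v/(2f₁) = 0.7999 m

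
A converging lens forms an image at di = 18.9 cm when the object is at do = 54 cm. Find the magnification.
M = −di/do = -0.35 (inverted image)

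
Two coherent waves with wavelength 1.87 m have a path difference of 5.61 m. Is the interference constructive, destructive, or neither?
constructive — path difference = 3λ, a whole number of wavelengths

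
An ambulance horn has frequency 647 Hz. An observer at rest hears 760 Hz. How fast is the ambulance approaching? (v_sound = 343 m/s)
v_s = v·(1 − f/f_obs) = 51 m/s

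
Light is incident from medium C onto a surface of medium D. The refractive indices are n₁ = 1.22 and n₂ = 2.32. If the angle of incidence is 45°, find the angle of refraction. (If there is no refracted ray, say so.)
sin θ₂ = (n₁/n₂)·sin θ₁ = 0.3718 → θ₂ = 21.83°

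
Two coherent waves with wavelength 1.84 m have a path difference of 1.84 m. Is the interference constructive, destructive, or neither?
constructive — path difference = 1λ, a whole number of wavelengths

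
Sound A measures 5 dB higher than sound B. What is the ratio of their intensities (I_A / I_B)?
I_A/I_B = 10^(Δβ/10) = 3.162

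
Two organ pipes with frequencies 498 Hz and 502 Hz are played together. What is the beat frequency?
4 Hz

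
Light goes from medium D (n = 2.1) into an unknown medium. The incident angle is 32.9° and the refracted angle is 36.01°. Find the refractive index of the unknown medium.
n₂ = n₁·sin θ₁ / sin θ₂ = 1.94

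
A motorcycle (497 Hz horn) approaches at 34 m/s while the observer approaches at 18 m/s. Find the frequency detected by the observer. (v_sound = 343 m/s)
f_obs = f·(v + v_o)/(v − v_s) = 580.6 Hz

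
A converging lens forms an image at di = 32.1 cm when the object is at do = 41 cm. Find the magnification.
M = −di/do = -0.7829 (inverted image)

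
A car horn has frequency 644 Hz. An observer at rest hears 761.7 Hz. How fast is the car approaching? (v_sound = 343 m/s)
v_s = v·(1 − f/f_obs) = 53 m/s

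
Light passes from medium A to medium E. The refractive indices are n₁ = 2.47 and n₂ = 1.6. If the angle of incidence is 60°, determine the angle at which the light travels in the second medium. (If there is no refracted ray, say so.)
sin θ₂ = (n₁/n₂)·sin θ₁ = 1.337 > 1, so there is no refracted ray — the light undergoes total internal reflection.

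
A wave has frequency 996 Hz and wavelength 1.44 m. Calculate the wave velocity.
v = fλ = 1434 m/s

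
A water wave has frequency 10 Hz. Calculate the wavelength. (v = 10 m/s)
λ = v/f = 1 m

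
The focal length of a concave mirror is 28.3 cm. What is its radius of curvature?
R = 2|f| = 56.6 cm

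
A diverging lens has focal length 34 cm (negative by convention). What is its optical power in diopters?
P = 1/f = -2.941 D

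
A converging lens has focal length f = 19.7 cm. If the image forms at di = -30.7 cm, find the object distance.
1/do = 1/f − 1/di → do = 12 cm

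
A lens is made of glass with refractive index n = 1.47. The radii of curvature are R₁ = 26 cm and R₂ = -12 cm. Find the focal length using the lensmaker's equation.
1/f = (n − 1)(1/R₁ − 1/R₂) → f = 17.47 cm (converging lens)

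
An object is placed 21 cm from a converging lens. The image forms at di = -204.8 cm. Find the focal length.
1/f = 1/do + 1/di → f = 23.4 cm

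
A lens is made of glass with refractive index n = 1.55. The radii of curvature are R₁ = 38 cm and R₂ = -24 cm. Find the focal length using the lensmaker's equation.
1/f = (n − 1)(1/R₁ − 1/R₂) → f = 26.74 cm (converging lens)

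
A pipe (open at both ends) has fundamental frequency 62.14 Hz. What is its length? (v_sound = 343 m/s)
L = v/(2f₁) = 2.76 m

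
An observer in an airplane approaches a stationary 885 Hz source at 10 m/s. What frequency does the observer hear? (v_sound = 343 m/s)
f_obs = f·(v + v_o)/v = 910.8 Hz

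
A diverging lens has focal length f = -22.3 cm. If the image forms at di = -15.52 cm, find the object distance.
1/do = 1/f − 1/di → do = 51.05 cm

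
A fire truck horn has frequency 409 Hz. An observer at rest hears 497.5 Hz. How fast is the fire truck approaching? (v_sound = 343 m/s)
v_s = v·(1 − f/f_obs) = 61.02 m/s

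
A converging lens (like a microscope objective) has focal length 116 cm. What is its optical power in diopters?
P = 1/f = 0.8621 D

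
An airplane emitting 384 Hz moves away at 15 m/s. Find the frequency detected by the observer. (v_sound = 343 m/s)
f_obs = f·v/(v + v_s) = 367.9 Hz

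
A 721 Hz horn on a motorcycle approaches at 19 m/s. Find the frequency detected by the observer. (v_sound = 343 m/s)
f_obs = f·v/(v − v_s) = 763.3 Hz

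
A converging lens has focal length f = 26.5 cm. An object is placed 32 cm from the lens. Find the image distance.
1/di = 1/f − 1/do → di = 154.2 cm (real image)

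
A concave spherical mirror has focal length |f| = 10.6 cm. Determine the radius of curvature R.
R = 2|f| = 21.2 cm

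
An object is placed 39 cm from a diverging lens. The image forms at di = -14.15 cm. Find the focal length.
1/f = 1/do + 1/di → f = -22.21 cm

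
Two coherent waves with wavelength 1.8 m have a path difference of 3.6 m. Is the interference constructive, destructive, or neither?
constructive — path difference = 2λ, a whole number of wavelengths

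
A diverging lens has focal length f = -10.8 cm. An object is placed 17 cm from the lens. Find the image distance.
1/di = 1/f − 1/do → di = -6.604 cm (virtual image)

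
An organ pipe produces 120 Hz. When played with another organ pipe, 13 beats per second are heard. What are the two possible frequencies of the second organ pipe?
f₂ = 120 ± 13 Hz → 133 Hz or 107 Hz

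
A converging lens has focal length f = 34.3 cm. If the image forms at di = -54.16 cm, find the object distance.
1/do = 1/f − 1/di → do = 21 cm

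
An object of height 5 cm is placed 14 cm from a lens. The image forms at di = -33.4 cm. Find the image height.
hi = (-di/do) × ho = 11.93 cm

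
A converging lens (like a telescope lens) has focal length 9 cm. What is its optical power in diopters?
P = 1/f = 11.11 D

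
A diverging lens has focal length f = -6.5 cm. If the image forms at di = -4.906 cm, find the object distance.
1/do = 1/f − 1/di → do = 20.01 cm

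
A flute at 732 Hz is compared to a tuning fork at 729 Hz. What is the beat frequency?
3 Hz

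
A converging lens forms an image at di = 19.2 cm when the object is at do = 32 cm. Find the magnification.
M = −di/do = -0.6 (inverted image)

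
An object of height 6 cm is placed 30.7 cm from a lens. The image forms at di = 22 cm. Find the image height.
hi = (-di/do) × ho = -4.3 cm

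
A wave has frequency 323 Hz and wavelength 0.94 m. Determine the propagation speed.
v = fλ = 303.6 m/s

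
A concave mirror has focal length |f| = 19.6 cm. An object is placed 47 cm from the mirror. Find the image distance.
f = +19.6 cm (concave); 1/di = 1/f − 1/do → di = 33.62 cm (real image, in front of mirror)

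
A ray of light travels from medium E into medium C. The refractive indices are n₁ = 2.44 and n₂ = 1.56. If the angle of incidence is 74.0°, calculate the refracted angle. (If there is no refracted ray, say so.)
sin θ₂ = (n₁/n₂)·sin θ₁ = 1.504 > 1, so there is no refracted ray — the light undergoes total internal reflection.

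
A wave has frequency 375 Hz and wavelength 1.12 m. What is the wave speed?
v = fλ = 420 m/s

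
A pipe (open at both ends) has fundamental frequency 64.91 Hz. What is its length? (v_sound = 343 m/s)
L = v/(2f₁) = 2.642 m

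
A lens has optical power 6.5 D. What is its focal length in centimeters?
f = 1/P = 15.38 cm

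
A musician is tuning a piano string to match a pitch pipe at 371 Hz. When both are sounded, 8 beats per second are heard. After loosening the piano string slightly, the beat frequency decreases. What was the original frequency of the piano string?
379 Hz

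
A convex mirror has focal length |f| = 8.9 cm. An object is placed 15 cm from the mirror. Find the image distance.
f = −8.9 cm (convex); 1/di = 1/f − 1/do → di = -5.586 cm (virtual image, behind mirror)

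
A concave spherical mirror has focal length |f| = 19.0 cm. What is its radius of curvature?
R = 2|f| = 38 cm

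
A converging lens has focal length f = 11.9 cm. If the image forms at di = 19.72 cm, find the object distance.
1/do = 1/f − 1/di → do = 30.01 cm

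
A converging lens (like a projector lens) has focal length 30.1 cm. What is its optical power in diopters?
P = 1/f = 3.322 D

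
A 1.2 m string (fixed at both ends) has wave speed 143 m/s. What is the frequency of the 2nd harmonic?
fₙ = nv/(2L) = 119.2 Hz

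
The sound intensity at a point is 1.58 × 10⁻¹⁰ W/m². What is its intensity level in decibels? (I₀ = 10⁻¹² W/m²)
β = 10·log₁₀(I/I₀) = 21.99 dB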